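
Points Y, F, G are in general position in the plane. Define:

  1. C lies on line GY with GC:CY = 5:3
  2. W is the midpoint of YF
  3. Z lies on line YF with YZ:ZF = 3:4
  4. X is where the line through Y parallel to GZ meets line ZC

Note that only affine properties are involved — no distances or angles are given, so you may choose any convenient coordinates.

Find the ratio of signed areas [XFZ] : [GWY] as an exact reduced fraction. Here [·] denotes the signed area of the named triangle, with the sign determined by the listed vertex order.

[XFZ]:[GWY] = 24/35

Work in coordinates with Y = (0, 0), F = (1, 0), G = (0, 1).
1. C lies on line GY with GC:CY = 5:3 ⇒ C = (0, 3/8)
2. W is the midpoint of YF ⇒ W = (1/2, 0)
3. Z lies on line YF with YZ:ZF = 3:4 ⇒ Z = (3/7, 0)
4. X is where the line through Y parallel to GZ meets line ZC ⇒ X = (-9/35, 3/5)
2·[XFZ] = -12/35, 2·[GWY] = -1/2
[XFZ]:[GWY] = -12/35:-1/2 = 24/35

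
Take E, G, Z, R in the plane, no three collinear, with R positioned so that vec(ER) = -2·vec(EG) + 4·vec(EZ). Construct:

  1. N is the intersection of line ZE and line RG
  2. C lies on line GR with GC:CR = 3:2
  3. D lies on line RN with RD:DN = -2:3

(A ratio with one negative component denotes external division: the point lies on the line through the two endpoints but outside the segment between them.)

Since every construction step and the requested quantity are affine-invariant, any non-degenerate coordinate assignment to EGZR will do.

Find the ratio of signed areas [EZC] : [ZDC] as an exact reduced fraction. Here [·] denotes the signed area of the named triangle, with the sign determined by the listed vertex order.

Set E = (0, 0), G = (1, 0), Z = (0, 1), R = (-2, 4); any affine frame gives the same invariant.
1. N is the intersection of line ZE and line RG ⇒ N = (0, 4/3)
2. C lies on line GR with GC:CR = 3:2 ⇒ C = (-4/5, 12/5)
3. D lies on line RN with RD:DN = -2:3 ⇒ D = (-6, 28/3)
2·[EZC] = 4/5, 2·[ZDC] = -26/15
[EZC]:[ZDC] = 4/5:-26/15 = -6/13

[EZC]:[ZDC] = -6/13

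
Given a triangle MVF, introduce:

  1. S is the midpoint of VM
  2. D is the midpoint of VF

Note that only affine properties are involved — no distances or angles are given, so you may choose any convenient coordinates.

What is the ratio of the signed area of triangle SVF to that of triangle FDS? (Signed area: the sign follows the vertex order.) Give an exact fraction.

Assign M = (0, 0), V = (1, 0), F = (0, 1) — the answer is frame-independent, so this choice is without loss of generality.
1. S is the midpoint of VM ⇒ S = (1/2, 0)
2. D is the midpoint of VF ⇒ D = (1/2, 1/2)
2·[SVF] = 1/2, 2·[FDS] = -1/4
[SVF]:[FDS] = 1/2:-1/4 = -2

[SVF]:[FDS] = -2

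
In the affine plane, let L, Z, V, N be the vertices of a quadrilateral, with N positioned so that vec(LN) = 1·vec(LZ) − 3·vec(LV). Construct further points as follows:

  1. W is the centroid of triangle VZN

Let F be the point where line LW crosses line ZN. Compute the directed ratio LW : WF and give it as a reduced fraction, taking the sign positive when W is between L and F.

Assign L = (0, 0), Z = (1, 0), V = (0, 1), N = (1, -3) — the answer is frame-independent, so this choice is without loss of generality.
1. W is the centroid of triangle VZN ⇒ W = (2/3, -2/3)
line LW meets ZN at F = (1, -1)
W = L + t·(F−L) with t = 2/3, so LW:WF = 2/3:1/3

LW:WF = 2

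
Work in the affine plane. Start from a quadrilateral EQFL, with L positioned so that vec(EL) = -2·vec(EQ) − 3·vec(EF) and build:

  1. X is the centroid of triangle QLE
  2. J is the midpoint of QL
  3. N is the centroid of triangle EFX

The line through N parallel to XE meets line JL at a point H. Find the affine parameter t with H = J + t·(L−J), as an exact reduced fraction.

t = 1/9

Set E = (0, 0), Q = (1, 0), F = (0, 1), L = (-2, -3); any affine frame gives the same invariant.
1. X is the centroid of triangle QLE ⇒ X = (-1/3, -1)
2. J is the midpoint of QL ⇒ J = (-1/2, -3/2)
3. N is the centroid of triangle EFX ⇒ N = (-1/9, 0)
through N parallel to XE: direction (1/3, 1); meets JL at H = (-2/3, -5/3)
H = J + t·(L−J) with t = 1/9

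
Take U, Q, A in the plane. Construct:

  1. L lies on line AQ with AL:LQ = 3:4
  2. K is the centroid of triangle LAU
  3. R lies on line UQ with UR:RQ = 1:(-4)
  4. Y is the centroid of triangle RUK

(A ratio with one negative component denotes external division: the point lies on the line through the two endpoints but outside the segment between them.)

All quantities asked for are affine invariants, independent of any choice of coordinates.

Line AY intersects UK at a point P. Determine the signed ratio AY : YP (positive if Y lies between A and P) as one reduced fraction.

AY:YP = 16/11

Work in coordinates with U = (0, 0), Q = (1, 0), A = (0, 1).
1. L lies on line AQ with AL:LQ = 3:4 ⇒ L = (3/7, 4/7)
2. K is the centroid of triangle LAU ⇒ K = (1/7, 11/21)
3. R lies on line UQ with UR:RQ = 1:(-4) ⇒ R = (-1/3, 0)
4. Y is the centroid of triangle RUK ⇒ Y = (-4/63, 11/63)
line AY meets UK at P = (-3/28, -11/28)
Y = A + t·(P−A) with t = 16/27, so AY:YP = 16/27:11/27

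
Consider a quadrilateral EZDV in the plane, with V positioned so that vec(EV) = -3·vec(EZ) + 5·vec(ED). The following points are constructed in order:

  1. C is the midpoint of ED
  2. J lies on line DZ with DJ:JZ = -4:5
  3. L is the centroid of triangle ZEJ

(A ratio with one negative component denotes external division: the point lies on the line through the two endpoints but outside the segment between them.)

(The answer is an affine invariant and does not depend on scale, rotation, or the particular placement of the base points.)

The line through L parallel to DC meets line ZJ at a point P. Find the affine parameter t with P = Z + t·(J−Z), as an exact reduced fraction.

t = 2/5

Assign E = (0, 0), Z = (1, 0), D = (0, 1), V = (-3, 5) — the answer is frame-independent, so this choice is without loss of generality.
1. C is the midpoint of ED ⇒ C = (0, 1/2)
2. J lies on line DZ with DJ:JZ = -4:5 ⇒ J = (-4, 5)
3. L is the centroid of triangle ZEJ ⇒ L = (-1, 5/3)
through L parallel to DC: direction (0, -1/2); meets ZJ at P = (-1, 2)
P = Z + t·(J−Z) with t = 2/5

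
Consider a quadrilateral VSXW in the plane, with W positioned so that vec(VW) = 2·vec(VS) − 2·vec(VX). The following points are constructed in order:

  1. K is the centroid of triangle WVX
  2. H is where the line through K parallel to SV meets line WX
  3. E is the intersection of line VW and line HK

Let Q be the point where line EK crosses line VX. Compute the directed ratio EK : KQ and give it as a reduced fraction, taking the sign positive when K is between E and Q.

Choose coordinates V = (0, 0), S = (1, 0), X = (0, 1), W = (2, -2).
1. K is the centroid of triangle WVX ⇒ K = (2/3, -1/3)
2. H is where the line through K parallel to SV meets line WX ⇒ H = (8/9, -1/3)
3. E is the intersection of line VW and line HK ⇒ E = (1/3, -1/3)
line EK meets VX at Q = (0, -1/3)
K = E + t·(Q−E) with t = -1, so EK:KQ = -1:2

EK:KQ = -1/2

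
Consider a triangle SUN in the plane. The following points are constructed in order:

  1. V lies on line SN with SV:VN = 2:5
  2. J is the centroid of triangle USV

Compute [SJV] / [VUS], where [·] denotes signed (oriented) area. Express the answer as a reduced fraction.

Choose coordinates S = (0, 0), U = (1, 0), N = (0, 1).
1. V lies on line SN with SV:VN = 2:5 ⇒ V = (0, 2/7)
2. J is the centroid of triangle USV ⇒ J = (1/3, 2/21)
2·[SJV] = 2/21, 2·[VUS] = -2/7
[SJV]:[VUS] = 2/21:-2/7 = -1/3

[SJV]:[VUS] = -1/3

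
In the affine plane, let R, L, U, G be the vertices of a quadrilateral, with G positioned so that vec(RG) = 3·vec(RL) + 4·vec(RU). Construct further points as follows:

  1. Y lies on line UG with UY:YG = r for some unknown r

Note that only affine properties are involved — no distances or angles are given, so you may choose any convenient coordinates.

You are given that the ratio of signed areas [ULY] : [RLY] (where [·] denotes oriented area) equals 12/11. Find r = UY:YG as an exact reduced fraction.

Choose coordinates R = (0, 0), L = (1, 0), U = (0, 1), G = (3, 4).
1. With UY:YG = r, write λ = r/(r+1) so Y = U + λ·(G−U); Y is affine-linear in λ
Every point depending on Y is an affine combination of Y and λ-independent points, so each such coordinate is linear in λ; the λ² term in each signed area is a multiple of (G−U)×(G−U) = 0, so 2·[ULY] and 2·[RLY] are each linear in λ. Evaluating at λ=0 and λ=1:
  2·[ULY] = 6·λ,   2·[RLY] = 3·λ + 1
So [ULY]:[RLY] = (6·λ) / (3·λ + 1). Setting this equal to 12/11:
  6·λ = 12/11·(3·λ + 1)  ⇒  λ = 2/5
Then r = λ/(1−λ) = (2/5)/(3/5) = 2/3. Check: with r = 2/3, Y = (6/5, 11/5) and [ULY]:[RLY] = 12/11 as required.

r = 2/3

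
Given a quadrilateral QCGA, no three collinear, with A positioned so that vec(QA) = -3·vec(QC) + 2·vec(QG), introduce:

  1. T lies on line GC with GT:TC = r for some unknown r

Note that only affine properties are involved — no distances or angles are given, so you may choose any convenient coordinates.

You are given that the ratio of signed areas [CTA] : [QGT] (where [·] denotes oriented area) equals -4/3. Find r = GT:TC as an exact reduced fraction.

r = 3/2

Assign Q = (0, 0), C = (1, 0), G = (0, 1), A = (-3, 2) — the answer is frame-independent, so this choice is without loss of generality.
1. With GT:TC = r, write λ = r/(r+1) so T = G + λ·(C−G); T is affine-linear in λ
Every point depending on T is an affine combination of T and λ-independent points, so each such coordinate is linear in λ; the λ² term in each signed area is a multiple of (C−G)×(C−G) = 0, so 2·[CTA] and 2·[QGT] are each linear in λ. Evaluating at λ=0 and λ=1:
  2·[CTA] = -2·λ + 2,   2·[QGT] = −λ
So [CTA]:[QGT] = (-2·λ + 2) / (−λ). Setting this equal to -4/3:
  -2·λ + 2 = -4/3·(−λ)  ⇒  λ = 3/5
Then r = λ/(1−λ) = (3/5)/(2/5) = 3/2. Check: with r = 3/2, T = (3/5, 2/5) and [CTA]:[QGT] = -4/3 as required.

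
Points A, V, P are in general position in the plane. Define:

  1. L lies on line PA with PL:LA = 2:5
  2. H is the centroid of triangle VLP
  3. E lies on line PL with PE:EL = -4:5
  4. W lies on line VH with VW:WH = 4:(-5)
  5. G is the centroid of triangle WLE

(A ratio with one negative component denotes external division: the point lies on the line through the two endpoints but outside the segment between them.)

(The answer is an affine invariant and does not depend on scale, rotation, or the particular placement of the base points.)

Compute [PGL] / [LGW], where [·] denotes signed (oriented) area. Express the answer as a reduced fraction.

Set A = (0, 0), V = (1, 0), P = (0, 1); any affine frame gives the same invariant.
1. L lies on line PA with PL:LA = 2:5 ⇒ L = (0, 5/7)
2. H is the centroid of triangle VLP ⇒ H = (1/3, 4/7)
3. E lies on line PL with PE:EL = -4:5 ⇒ E = (0, 15/7)
4. W lies on line VH with VW:WH = 4:(-5) ⇒ W = (11/3, -16/7)
5. G is the centroid of triangle WLE ⇒ G = (11/9, 4/21)
2·[PGL] = -22/63, 2·[LGW] = -110/63
[PGL]:[LGW] = -22/63:-110/63 = 1/5

[PGL]:[LGW] = 1/5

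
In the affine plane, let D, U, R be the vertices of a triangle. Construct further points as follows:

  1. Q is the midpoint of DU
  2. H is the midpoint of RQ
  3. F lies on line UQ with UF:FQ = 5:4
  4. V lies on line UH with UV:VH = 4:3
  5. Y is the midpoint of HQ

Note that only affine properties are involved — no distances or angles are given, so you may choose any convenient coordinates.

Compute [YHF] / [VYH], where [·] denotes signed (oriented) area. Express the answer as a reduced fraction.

Choose coordinates D = (0, 0), U = (1, 0), R = (0, 1).
1. Q is the midpoint of DU ⇒ Q = (1/2, 0)
2. H is the midpoint of RQ ⇒ H = (1/4, 1/2)
3. F lies on line UQ with UF:FQ = 5:4 ⇒ F = (13/18, 0)
4. V lies on line UH with UV:VH = 4:3 ⇒ V = (4/7, 2/7)
5. Y is the midpoint of HQ ⇒ Y = (3/8, 1/4)
2·[YHF] = -1/18, 2·[VYH] = -3/56
[YHF]:[VYH] = -1/18:-3/56 = 28/27

[YHF]:[VYH] = 28/27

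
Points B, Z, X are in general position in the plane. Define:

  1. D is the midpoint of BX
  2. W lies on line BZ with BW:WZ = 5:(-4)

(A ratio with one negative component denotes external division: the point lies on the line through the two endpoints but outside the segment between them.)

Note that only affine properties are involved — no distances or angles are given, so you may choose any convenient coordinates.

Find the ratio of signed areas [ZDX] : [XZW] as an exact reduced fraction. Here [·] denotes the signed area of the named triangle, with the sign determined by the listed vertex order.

Assign B = (0, 0), Z = (1, 0), X = (0, 1) — the answer is frame-independent, so this choice is without loss of generality.
1. D is the midpoint of BX ⇒ D = (0, 1/2)
2. W lies on line BZ with BW:WZ = 5:(-4) ⇒ W = (5, 0)
2·[ZDX] = -1/2, 2·[XZW] = 4
[ZDX]:[XZW] = -1/2:4 = -1/8

[ZDX]:[XZW] = -1/8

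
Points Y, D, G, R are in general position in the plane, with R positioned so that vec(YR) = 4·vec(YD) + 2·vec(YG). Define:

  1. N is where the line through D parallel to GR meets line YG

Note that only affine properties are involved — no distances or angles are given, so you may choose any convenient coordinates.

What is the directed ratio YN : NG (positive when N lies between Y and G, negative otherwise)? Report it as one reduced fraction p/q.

Work in coordinates with Y = (0, 0), D = (1, 0), G = (0, 1), R = (4, 2).
1. N is where the line through D parallel to GR meets line YG ⇒ N = (0, -1/4)
N = Y + t·(G−Y) with t = -1/4, so YN:NG = t:(1−t) = -1/4:5/4

YN:NG = -1/5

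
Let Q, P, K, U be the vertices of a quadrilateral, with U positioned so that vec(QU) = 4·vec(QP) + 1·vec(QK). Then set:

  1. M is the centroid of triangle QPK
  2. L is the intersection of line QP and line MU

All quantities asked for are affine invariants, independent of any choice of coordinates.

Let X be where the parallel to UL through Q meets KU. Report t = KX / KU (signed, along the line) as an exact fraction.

Work in coordinates with Q = (0, 0), P = (1, 0), K = (0, 1), U = (4, 1).
1. M is the centroid of triangle QPK ⇒ M = (1/3, 1/3)
2. L is the intersection of line QP and line MU ⇒ L = (-3/2, 0)
through Q parallel to UL: direction (-11/2, -1); meets KU at X = (11/2, 1)
X = K + t·(U−K) with t = 11/8

t = 11/8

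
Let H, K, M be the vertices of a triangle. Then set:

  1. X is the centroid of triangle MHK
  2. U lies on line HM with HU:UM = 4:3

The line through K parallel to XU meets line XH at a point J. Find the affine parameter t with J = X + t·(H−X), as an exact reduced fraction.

Set H = (0, 0), K = (1, 0), M = (0, 1); any affine frame gives the same invariant.
1. X is the centroid of triangle MHK ⇒ X = (1/3, 1/3)
2. U lies on line HM with HU:UM = 4:3 ⇒ U = (0, 4/7)
through K parallel to XU: direction (-1/3, 5/21); meets XH at J = (5/12, 5/12)
J = X + t·(H−X) with t = -1/4

t = -1/4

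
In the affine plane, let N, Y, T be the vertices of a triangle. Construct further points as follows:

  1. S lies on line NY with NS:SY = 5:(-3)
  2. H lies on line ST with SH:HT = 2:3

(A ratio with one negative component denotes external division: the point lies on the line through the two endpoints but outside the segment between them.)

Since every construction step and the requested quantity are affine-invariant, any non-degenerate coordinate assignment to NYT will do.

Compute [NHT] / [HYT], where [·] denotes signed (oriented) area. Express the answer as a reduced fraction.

Choose coordinates N = (0, 0), Y = (1, 0), T = (0, 1).
1. S lies on line NY with NS:SY = 5:(-3) ⇒ S = (5/2, 0)
2. H lies on line ST with SH:HT = 2:3 ⇒ H = (3/2, 2/5)
2·[NHT] = 3/2, 2·[HYT] = -9/10
[NHT]:[HYT] = 3/2:-9/10 = -5/3

[NHT]:[HYT] = -5/3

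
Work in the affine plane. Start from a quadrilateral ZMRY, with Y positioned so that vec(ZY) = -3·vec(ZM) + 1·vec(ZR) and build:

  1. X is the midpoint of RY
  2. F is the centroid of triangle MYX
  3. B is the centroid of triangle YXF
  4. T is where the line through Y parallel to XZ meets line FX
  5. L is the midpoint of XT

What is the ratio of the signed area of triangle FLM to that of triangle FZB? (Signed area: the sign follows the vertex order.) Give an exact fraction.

[FLM]:[FZB] = -63/8

Work in coordinates with Z = (0, 0), M = (1, 0), R = (0, 1), Y = (-3, 1).
1. X is the midpoint of RY ⇒ X = (-3/2, 1)
2. F is the centroid of triangle MYX ⇒ F = (-7/6, 2/3)
3. B is the centroid of triangle YXF ⇒ B = (-17/9, 8/9)
4. T is where the line through Y parallel to XZ meets line FX ⇒ T = (3/2, -2)
5. L is the midpoint of XT ⇒ L = (0, -1/2)
2·[FLM] = 7/4, 2·[FZB] = -2/9
[FLM]:[FZB] = 7/4:-2/9 = -63/8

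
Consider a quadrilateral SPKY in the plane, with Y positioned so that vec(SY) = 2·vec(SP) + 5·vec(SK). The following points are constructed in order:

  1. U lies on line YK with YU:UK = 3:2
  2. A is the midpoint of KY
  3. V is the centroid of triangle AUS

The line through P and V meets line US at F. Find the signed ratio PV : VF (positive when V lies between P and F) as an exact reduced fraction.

Work in coordinates with S = (0, 0), P = (1, 0), K = (0, 1), Y = (2, 5).
1. U lies on line YK with YU:UK = 3:2 ⇒ U = (4/5, 13/5)
2. A is the midpoint of KY ⇒ A = (1, 3)
3. V is the centroid of triangle AUS ⇒ V = (3/5, 28/15)
line PV meets US at F = (56/95, 182/95)
V = P + t·(F−P) with t = 38/39, so PV:VF = 38/39:1/39

PV:VF = 38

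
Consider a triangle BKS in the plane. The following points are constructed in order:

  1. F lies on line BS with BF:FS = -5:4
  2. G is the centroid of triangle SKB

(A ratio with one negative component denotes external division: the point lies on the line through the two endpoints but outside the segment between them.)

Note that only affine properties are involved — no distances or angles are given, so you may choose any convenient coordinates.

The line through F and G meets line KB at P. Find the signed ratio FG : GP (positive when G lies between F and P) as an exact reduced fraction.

Choose coordinates B = (0, 0), K = (1, 0), S = (0, 1).
1. F lies on line BS with BF:FS = -5:4 ⇒ F = (0, 5)
2. G is the centroid of triangle SKB ⇒ G = (1/3, 1/3)
line FG meets KB at P = (5/14, 0)
G = F + t·(P−F) with t = 14/15, so FG:GP = 14/15:1/15

FG:GP = 14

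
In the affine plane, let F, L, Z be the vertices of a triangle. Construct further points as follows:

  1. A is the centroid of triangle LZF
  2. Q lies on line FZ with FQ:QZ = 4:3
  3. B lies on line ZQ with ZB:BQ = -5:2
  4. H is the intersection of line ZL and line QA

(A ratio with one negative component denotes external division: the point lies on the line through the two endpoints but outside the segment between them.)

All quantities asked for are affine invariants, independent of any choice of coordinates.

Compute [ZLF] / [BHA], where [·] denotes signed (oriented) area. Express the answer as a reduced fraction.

[ZLF]:[BHA] = -3

Assign F = (0, 0), L = (1, 0), Z = (0, 1) — the answer is frame-independent, so this choice is without loss of generality.
1. A is the centroid of triangle LZF ⇒ A = (1/3, 1/3)
2. Q lies on line FZ with FQ:QZ = 4:3 ⇒ Q = (0, 4/7)
3. B lies on line ZQ with ZB:BQ = -5:2 ⇒ B = (0, 2/7)
4. H is the intersection of line ZL and line QA ⇒ H = (3/2, -1/2)
2·[ZLF] = -1, 2·[BHA] = 1/3
[ZLF]:[BHA] = -1:1/3 = -3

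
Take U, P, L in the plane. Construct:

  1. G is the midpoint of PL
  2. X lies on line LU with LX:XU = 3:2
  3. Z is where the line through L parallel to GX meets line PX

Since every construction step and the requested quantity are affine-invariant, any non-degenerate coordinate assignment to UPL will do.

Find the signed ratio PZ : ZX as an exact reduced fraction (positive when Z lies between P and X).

PZ:ZX = -2

Work in coordinates with U = (0, 0), P = (1, 0), L = (0, 1).
1. G is the midpoint of PL ⇒ G = (1/2, 1/2)
2. X lies on line LU with LX:XU = 3:2 ⇒ X = (0, 2/5)
3. Z is where the line through L parallel to GX meets line PX ⇒ Z = (-1, 4/5)
Z = P + t·(X−P) with t = 2, so PZ:ZX = t:(1−t) = 2:-1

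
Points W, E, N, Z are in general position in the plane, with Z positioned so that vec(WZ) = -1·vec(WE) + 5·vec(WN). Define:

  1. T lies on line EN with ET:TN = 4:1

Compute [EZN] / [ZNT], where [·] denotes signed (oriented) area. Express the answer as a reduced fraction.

[EZN]:[ZNT] = 5

Work in coordinates with W = (0, 0), E = (1, 0), N = (0, 1), Z = (-1, 5).
1. T lies on line EN with ET:TN = 4:1 ⇒ T = (1/5, 4/5)
2·[EZN] = 3, 2·[ZNT] = 3/5
[EZN]:[ZNT] = 3:3/5 = 5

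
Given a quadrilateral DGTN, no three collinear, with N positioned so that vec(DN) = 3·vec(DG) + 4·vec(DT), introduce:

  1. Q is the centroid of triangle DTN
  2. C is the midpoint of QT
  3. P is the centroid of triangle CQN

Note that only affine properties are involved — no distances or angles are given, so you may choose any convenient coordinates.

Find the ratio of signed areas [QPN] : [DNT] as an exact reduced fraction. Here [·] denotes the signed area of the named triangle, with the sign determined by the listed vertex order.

Assign D = (0, 0), G = (1, 0), T = (0, 1), N = (3, 4) — the answer is frame-independent, so this choice is without loss of generality.
1. Q is the centroid of triangle DTN ⇒ Q = (1, 5/3)
2. C is the midpoint of QT ⇒ C = (1/2, 4/3)
3. P is the centroid of triangle CQN ⇒ P = (3/2, 7/3)
2·[QPN] = -1/6, 2·[DNT] = 3
[QPN]:[DNT] = -1/6:3 = -1/18

[QPN]:[DNT] = -1/18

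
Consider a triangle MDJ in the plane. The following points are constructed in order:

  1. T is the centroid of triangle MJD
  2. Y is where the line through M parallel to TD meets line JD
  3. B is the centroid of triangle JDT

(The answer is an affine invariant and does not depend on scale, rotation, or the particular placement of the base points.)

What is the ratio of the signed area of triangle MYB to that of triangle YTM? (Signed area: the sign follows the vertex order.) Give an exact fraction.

[MYB]:[YTM] = 4/3

Work in coordinates with M = (0, 0), D = (1, 0), J = (0, 1).
1. T is the centroid of triangle MJD ⇒ T = (1/3, 1/3)
2. Y is where the line through M parallel to TD meets line JD ⇒ Y = (2, -1)
3. B is the centroid of triangle JDT ⇒ B = (4/9, 4/9)
2·[MYB] = 4/3, 2·[YTM] = 1
[MYB]:[YTM] = 4/3:1 = 4/3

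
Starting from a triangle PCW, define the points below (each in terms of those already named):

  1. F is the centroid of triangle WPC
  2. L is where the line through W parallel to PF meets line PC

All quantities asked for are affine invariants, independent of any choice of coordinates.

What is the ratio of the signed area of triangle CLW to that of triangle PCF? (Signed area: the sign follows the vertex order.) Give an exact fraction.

Work in coordinates with P = (0, 0), C = (1, 0), W = (0, 1).
1. F is the centroid of triangle WPC ⇒ F = (1/3, 1/3)
2. L is where the line through W parallel to PF meets line PC ⇒ L = (-1, 0)
2·[CLW] = -2, 2·[PCF] = 1/3
[CLW]:[PCF] = -2:1/3 = -6

[CLW]:[PCF] = -6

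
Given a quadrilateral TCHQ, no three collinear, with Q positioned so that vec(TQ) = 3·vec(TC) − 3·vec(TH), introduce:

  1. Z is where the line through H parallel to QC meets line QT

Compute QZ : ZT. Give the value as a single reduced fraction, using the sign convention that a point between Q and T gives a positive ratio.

Assign T = (0, 0), C = (1, 0), H = (0, 1), Q = (3, -3) — the answer is frame-independent, so this choice is without loss of generality.
1. Z is where the line through H parallel to QC meets line QT ⇒ Z = (2, -2)
Z = Q + t·(T−Q) with t = 1/3, so QZ:ZT = t:(1−t) = 1/3:2/3

QZ:ZT = 1/2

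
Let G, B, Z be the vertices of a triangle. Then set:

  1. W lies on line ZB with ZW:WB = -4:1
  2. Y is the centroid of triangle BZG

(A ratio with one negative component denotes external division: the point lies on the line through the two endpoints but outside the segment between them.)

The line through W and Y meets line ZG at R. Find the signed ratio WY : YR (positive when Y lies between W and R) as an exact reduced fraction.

Assign G = (0, 0), B = (1, 0), Z = (0, 1) — the answer is frame-independent, so this choice is without loss of generality.
1. W lies on line ZB with ZW:WB = -4:1 ⇒ W = (4/3, -1/3)
2. Y is the centroid of triangle BZG ⇒ Y = (1/3, 1/3)
line WY meets ZG at R = (0, 5/9)
Y = W + t·(R−W) with t = 3/4, so WY:YR = 3/4:1/4

WY:YR = 3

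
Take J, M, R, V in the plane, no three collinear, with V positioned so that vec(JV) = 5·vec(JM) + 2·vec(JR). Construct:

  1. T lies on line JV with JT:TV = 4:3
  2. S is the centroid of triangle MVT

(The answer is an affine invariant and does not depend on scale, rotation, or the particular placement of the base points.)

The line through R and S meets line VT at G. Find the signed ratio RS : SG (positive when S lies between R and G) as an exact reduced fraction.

Choose coordinates J = (0, 0), M = (1, 0), R = (0, 1), V = (5, 2).
1. T lies on line JV with JT:TV = 4:3 ⇒ T = (20/7, 8/7)
2. S is the centroid of triangle MVT ⇒ S = (62/21, 22/21)
line RS meets VT at G = (310/119, 124/119)
S = R + t·(G−R) with t = 17/15, so RS:SG = 17/15:-2/15

RS:SG = -17/2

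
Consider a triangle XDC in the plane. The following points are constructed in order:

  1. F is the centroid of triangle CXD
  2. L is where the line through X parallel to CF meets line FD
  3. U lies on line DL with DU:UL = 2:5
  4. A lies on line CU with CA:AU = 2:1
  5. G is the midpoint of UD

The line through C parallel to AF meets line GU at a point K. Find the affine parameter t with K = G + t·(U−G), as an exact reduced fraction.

t = 11/2

Assign X = (0, 0), D = (1, 0), C = (0, 1) — the answer is frame-independent, so this choice is without loss of generality.
1. F is the centroid of triangle CXD ⇒ F = (1/3, 1/3)
2. L is where the line through X parallel to CF meets line FD ⇒ L = (-1/3, 2/3)
3. U lies on line DL with DU:UL = 2:5 ⇒ U = (13/21, 4/21)
4. A lies on line CU with CA:AU = 2:1 ⇒ A = (26/63, 29/63)
5. G is the midpoint of UD ⇒ G = (17/21, 2/21)
through C parallel to AF: direction (-5/63, -8/63); meets GU at K = (-5/21, 13/21)
K = G + t·(U−G) with t = 11/2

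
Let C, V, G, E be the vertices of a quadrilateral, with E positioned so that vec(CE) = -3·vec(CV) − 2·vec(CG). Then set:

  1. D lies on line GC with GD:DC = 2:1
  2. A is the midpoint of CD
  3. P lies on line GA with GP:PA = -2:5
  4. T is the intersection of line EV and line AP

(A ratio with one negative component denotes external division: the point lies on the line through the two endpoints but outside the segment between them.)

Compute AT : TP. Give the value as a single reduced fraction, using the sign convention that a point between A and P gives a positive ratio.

Work in coordinates with C = (0, 0), V = (1, 0), G = (0, 1), E = (-3, -2).
1. D lies on line GC with GD:DC = 2:1 ⇒ D = (0, 1/3)
2. A is the midpoint of CD ⇒ A = (0, 1/6)
3. P lies on line GA with GP:PA = -2:5 ⇒ P = (0, 14/9)
4. T is the intersection of line EV and line AP ⇒ T = (0, -1/2)
T = A + t·(P−A) with t = -12/25, so AT:TP = t:(1−t) = -12/25:37/25

AT:TP = -12/37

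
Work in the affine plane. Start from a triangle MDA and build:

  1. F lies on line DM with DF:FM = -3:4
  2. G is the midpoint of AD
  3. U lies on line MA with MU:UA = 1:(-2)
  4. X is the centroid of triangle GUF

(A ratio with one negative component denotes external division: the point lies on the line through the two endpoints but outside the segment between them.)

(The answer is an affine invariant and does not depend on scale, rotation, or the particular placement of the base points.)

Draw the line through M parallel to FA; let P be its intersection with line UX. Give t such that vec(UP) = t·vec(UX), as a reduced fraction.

t = 24/29

Assign M = (0, 0), D = (1, 0), A = (0, 1) — the answer is frame-independent, so this choice is without loss of generality.
1. F lies on line DM with DF:FM = -3:4 ⇒ F = (4, 0)
2. G is the midpoint of AD ⇒ G = (1/2, 1/2)
3. U lies on line MA with MU:UA = 1:(-2) ⇒ U = (0, -1)
4. X is the centroid of triangle GUF ⇒ X = (3/2, -1/6)
through M parallel to FA: direction (-4, 1); meets UX at P = (36/29, -9/29)
P = U + t·(X−U) with t = 24/29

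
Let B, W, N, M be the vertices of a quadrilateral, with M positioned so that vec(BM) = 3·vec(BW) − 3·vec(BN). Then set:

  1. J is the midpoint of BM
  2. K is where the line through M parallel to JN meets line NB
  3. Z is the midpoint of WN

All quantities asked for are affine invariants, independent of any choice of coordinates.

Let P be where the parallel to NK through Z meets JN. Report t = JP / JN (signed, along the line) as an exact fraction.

t = 2/3

Set B = (0, 0), W = (1, 0), N = (0, 1), M = (3, -3); any affine frame gives the same invariant.
1. J is the midpoint of BM ⇒ J = (3/2, -3/2)
2. K is where the line through M parallel to JN meets line NB ⇒ K = (0, 2)
3. Z is the midpoint of WN ⇒ Z = (1/2, 1/2)
through Z parallel to NK: direction (0, 1); meets JN at P = (1/2, 1/6)
P = J + t·(N−J) with t = 2/3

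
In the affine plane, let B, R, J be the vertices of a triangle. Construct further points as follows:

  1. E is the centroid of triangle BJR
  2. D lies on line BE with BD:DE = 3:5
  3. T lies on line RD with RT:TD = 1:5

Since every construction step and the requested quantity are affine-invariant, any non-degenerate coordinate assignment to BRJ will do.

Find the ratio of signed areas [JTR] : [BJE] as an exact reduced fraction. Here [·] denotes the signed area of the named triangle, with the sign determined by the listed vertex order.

Set B = (0, 0), R = (1, 0), J = (0, 1); any affine frame gives the same invariant.
1. E is the centroid of triangle BJR ⇒ E = (1/3, 1/3)
2. D lies on line BE with BD:DE = 3:5 ⇒ D = (1/8, 1/8)
3. T lies on line RD with RT:TD = 1:5 ⇒ T = (41/48, 1/48)
2·[JTR] = 1/8, 2·[BJE] = -1/3
[JTR]:[BJE] = 1/8:-1/3 = -3/8

[JTR]:[BJE] = -3/8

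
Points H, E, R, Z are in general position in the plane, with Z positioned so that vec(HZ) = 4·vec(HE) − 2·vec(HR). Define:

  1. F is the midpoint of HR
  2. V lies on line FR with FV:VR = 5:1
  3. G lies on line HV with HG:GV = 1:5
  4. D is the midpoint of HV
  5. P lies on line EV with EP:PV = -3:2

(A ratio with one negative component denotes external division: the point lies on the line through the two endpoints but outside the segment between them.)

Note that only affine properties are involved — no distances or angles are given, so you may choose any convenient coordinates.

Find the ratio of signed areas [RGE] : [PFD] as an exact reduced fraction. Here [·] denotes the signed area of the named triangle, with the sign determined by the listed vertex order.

Work in coordinates with H = (0, 0), E = (1, 0), R = (0, 1), Z = (4, -2).
1. F is the midpoint of HR ⇒ F = (0, 1/2)
2. V lies on line FR with FV:VR = 5:1 ⇒ V = (0, 11/12)
3. G lies on line HV with HG:GV = 1:5 ⇒ G = (0, 11/72)
4. D is the midpoint of HV ⇒ D = (0, 11/24)
5. P lies on line EV with EP:PV = -3:2 ⇒ P = (-2, 11/4)
2·[RGE] = 61/72, 2·[PFD] = -1/12
[RGE]:[PFD] = 61/72:-1/12 = -61/6

[RGE]:[PFD] = -61/6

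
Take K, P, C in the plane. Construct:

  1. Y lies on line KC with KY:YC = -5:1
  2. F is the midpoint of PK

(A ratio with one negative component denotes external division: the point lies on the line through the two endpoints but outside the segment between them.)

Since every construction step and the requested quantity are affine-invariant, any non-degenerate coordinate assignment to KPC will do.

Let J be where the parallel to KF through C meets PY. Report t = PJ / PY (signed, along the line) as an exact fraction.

Assign K = (0, 0), P = (1, 0), C = (0, 1) — the answer is frame-independent, so this choice is without loss of generality.
1. Y lies on line KC with KY:YC = -5:1 ⇒ Y = (0, 5/4)
2. F is the midpoint of PK ⇒ F = (1/2, 0)
through C parallel to KF: direction (1/2, 0); meets PY at J = (1/5, 1)
J = P + t·(Y−P) with t = 4/5

t = 4/5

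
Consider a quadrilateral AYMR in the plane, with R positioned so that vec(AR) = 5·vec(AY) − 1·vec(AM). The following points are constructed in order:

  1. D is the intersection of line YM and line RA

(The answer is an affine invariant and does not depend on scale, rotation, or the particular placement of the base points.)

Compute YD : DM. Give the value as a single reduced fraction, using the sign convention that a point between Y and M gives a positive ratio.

Choose coordinates A = (0, 0), Y = (1, 0), M = (0, 1), R = (5, -1).
1. D is the intersection of line YM and line RA ⇒ D = (5/4, -1/4)
D = Y + t·(M−Y) with t = -1/4, so YD:DM = t:(1−t) = -1/4:5/4

YD:DM = -1/5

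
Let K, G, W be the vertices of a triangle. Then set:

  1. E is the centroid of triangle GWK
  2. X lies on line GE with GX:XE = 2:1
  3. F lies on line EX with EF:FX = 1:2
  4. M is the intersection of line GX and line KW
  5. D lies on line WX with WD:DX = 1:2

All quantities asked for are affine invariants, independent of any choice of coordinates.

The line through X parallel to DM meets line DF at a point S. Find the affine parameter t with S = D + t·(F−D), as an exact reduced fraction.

t = 15/11

Assign K = (0, 0), G = (1, 0), W = (0, 1) — the answer is frame-independent, so this choice is without loss of generality.
1. E is the centroid of triangle GWK ⇒ E = (1/3, 1/3)
2. X lies on line GE with GX:XE = 2:1 ⇒ X = (5/9, 2/9)
3. F lies on line EX with EF:FX = 1:2 ⇒ F = (11/27, 8/27)
4. M is the intersection of line GX and line KW ⇒ M = (0, 1/2)
5. D lies on line WX with WD:DX = 1:2 ⇒ D = (5/27, 20/27)
through X parallel to DM: direction (-5/27, -13/54); meets DF at S = (145/297, 40/297)
S = D + t·(F−D) with t = 15/11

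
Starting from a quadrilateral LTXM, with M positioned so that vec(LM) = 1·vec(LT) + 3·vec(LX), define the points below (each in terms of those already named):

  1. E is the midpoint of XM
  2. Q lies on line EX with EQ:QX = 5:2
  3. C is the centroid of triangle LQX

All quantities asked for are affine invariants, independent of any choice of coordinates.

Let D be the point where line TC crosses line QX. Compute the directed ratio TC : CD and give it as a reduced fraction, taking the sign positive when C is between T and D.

Set L = (0, 0), T = (1, 0), X = (0, 1), M = (1, 3); any affine frame gives the same invariant.
1. E is the midpoint of XM ⇒ E = (1/2, 2)
2. Q lies on line EX with EQ:QX = 5:2 ⇒ Q = (1/7, 9/7)
3. C is the centroid of triangle LQX ⇒ C = (1/21, 16/21)
line TC meets QX at D = (-1/14, 6/7)
C = T + t·(D−T) with t = 8/9, so TC:CD = 8/9:1/9

TC:CD = 8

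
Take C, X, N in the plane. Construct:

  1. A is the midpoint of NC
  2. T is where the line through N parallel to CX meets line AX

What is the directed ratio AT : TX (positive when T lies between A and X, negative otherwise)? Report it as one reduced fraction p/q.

AT:TX = -1/2

Set C = (0, 0), X = (1, 0), N = (0, 1); any affine frame gives the same invariant.
1. A is the midpoint of NC ⇒ A = (0, 1/2)
2. T is where the line through N parallel to CX meets line AX ⇒ T = (-1, 1)
T = A + t·(X−A) with t = -1, so AT:TX = t:(1−t) = -1:2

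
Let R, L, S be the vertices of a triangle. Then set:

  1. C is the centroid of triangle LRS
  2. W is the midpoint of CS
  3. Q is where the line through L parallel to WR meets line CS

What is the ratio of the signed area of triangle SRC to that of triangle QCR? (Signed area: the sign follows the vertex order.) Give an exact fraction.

Assign R = (0, 0), L = (1, 0), S = (0, 1) — the answer is frame-independent, so this choice is without loss of generality.
1. C is the centroid of triangle LRS ⇒ C = (1/3, 1/3)
2. W is the midpoint of CS ⇒ W = (1/6, 2/3)
3. Q is where the line through L parallel to WR meets line CS ⇒ Q = (5/6, -2/3)
2·[SRC] = 1/3, 2·[QCR] = 1/2
[SRC]:[QCR] = 1/3:1/2 = 2/3

[SRC]:[QCR] = 2/3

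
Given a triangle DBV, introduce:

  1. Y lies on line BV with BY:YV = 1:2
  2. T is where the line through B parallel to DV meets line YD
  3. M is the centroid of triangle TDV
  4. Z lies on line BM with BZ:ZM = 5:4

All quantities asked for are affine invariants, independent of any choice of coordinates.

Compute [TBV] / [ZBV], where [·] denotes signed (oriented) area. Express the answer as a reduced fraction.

[TBV]:[ZBV] = -27/5

Assign D = (0, 0), B = (1, 0), V = (0, 1) — the answer is frame-independent, so this choice is without loss of generality.
1. Y lies on line BV with BY:YV = 1:2 ⇒ Y = (2/3, 1/3)
2. T is where the line through B parallel to DV meets line YD ⇒ T = (1, 1/2)
3. M is the centroid of triangle TDV ⇒ M = (1/3, 1/2)
4. Z lies on line BM with BZ:ZM = 5:4 ⇒ Z = (17/27, 5/18)
2·[TBV] = -1/2, 2·[ZBV] = 5/54
[TBV]:[ZBV] = -1/2:5/54 = -27/5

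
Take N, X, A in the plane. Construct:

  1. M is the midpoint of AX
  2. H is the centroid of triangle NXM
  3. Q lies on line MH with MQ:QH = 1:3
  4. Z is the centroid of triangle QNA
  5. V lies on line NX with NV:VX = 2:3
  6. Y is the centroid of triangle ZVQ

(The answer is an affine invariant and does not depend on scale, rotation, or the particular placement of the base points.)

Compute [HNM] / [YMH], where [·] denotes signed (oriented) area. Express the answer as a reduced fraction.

[HNM]:[YMH] = 45/13

Work in coordinates with N = (0, 0), X = (1, 0), A = (0, 1).
1. M is the midpoint of AX ⇒ M = (1/2, 1/2)
2. H is the centroid of triangle NXM ⇒ H = (1/2, 1/6)
3. Q lies on line MH with MQ:QH = 1:3 ⇒ Q = (1/2, 5/12)
4. Z is the centroid of triangle QNA ⇒ Z = (1/6, 17/36)
5. V lies on line NX with NV:VX = 2:3 ⇒ V = (2/5, 0)
6. Y is the centroid of triangle ZVQ ⇒ Y = (16/45, 8/27)
2·[HNM] = -1/6, 2·[YMH] = -13/270
[HNM]:[YMH] = -1/6:-13/270 = 45/13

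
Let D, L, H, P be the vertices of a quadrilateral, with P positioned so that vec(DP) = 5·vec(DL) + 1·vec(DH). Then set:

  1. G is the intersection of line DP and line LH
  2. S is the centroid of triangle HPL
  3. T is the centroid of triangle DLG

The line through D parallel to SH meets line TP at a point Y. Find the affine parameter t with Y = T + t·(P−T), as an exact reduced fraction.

t = -17/181

Choose coordinates D = (0, 0), L = (1, 0), H = (0, 1), P = (5, 1).
1. G is the intersection of line DP and line LH ⇒ G = (5/6, 1/6)
2. S is the centroid of triangle HPL ⇒ S = (2, 2/3)
3. T is the centroid of triangle DLG ⇒ T = (11/18, 1/18)
through D parallel to SH: direction (-2, 1/3); meets TP at Y = (36/181, -6/181)
Y = T + t·(P−T) with t = -17/181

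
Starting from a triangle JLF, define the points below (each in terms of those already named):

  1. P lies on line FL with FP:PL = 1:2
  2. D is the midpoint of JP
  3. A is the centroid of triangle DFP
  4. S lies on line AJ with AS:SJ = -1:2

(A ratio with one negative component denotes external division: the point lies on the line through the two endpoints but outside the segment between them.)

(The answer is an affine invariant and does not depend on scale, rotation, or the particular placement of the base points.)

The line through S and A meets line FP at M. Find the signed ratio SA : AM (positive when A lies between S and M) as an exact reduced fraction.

SA:AM = -5

Assign J = (0, 0), L = (1, 0), F = (0, 1) — the answer is frame-independent, so this choice is without loss of generality.
1. P lies on line FL with FP:PL = 1:2 ⇒ P = (1/3, 2/3)
2. D is the midpoint of JP ⇒ D = (1/6, 1/3)
3. A is the centroid of triangle DFP ⇒ A = (1/6, 2/3)
4. S lies on line AJ with AS:SJ = -1:2 ⇒ S = (1/3, 4/3)
line SA meets FP at M = (1/5, 4/5)
A = S + t·(M−S) with t = 5/4, so SA:AM = 5/4:-1/4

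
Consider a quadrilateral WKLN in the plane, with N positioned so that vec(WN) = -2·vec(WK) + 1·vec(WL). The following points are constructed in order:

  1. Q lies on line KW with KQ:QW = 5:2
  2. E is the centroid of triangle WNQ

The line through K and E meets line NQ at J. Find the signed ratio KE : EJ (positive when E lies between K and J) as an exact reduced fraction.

Assign W = (0, 0), K = (1, 0), L = (0, 1), N = (-2, 1) — the answer is frame-independent, so this choice is without loss of generality.
1. Q lies on line KW with KQ:QW = 5:2 ⇒ Q = (2/7, 0)
2. E is the centroid of triangle WNQ ⇒ E = (-4/7, 1/3)
line KE meets NQ at J = (-46/119, 5/17)
E = K + t·(J−K) with t = 17/15, so KE:EJ = 17/15:-2/15

KE:EJ = -17/2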